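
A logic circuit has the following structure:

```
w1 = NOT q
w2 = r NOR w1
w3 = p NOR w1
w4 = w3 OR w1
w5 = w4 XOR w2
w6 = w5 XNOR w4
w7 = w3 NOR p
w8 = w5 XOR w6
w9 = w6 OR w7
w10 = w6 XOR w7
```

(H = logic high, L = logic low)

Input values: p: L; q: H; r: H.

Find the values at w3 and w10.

w3 = H, w10 = H

w1 = NOT q = NOT H = L
w2 = r NOR w1 = H NOR L = L
w3 = p NOR w1 = L NOR L = H
w4 = w3 OR w1 = H OR L = H
w5 = w4 XOR w2 = H XOR L = H
w6 = w5 XNOR w4 = H XNOR H = H
w7 = w3 NOR p = H NOR L = L
w10 = w6 XOR w7 = H XOR L = H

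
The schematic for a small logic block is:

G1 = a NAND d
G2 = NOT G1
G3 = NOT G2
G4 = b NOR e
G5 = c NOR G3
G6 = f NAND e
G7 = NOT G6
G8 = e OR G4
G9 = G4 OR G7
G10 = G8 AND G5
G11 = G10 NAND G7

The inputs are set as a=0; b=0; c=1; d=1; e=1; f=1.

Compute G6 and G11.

G6 = 0  G11 = 1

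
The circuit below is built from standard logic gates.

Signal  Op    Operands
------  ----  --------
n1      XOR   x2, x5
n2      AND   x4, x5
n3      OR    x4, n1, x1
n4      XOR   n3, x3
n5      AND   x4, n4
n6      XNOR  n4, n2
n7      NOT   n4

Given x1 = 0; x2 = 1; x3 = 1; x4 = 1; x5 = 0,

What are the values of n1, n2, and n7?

n1 = 1; n2 = 0; n7 = 1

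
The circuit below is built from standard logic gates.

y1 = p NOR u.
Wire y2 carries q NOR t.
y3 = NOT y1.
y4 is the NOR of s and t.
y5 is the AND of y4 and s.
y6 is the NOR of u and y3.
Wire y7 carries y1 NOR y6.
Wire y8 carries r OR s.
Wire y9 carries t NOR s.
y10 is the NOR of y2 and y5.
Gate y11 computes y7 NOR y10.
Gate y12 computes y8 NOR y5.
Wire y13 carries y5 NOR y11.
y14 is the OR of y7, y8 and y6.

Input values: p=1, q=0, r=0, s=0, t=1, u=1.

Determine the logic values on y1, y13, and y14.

y1 = p NOR u = 1 NOR 1 = 0
y2 = q NOR t = 0 NOR 1 = 0
y3 = NOT y1 = NOT 0 = 1
y4 = s NOR t = 0 NOR 1 = 0
y5 = y4 AND s = 0 AND 0 = 0
y6 = u NOR y3 = 1 NOR 1 = 0
y7 = y1 NOR y6 = 0 NOR 0 = 1
y8 = r OR s = 0 OR 0 = 0
y10 = y2 NOR y5 = 0 NOR 0 = 1
y11 = y7 NOR y10 = 1 NOR 1 = 0
y13 = y5 NOR y11 = 0 NOR 0 = 1
y14 = y7 OR y8 OR y6 = 1 OR 0 OR 0 = 1

y1 = 0; y13 = 1; y14 = 1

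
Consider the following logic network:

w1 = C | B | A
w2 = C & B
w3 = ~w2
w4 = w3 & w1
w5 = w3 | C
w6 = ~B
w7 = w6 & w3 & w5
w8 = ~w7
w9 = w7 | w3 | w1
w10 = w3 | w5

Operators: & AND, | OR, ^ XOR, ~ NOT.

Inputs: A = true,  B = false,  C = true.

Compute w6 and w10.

w6 = true  w10 = true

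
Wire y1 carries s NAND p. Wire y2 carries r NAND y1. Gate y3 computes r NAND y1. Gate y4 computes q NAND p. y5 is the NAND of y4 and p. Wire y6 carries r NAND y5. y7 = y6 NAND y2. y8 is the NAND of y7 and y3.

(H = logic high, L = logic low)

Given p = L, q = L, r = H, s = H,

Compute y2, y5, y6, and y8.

y1 = s NAND p = H NAND L = H
y2 = r NAND y1 = H NAND H = L
y3 = r NAND y1 = H NAND H = L
y4 = q NAND p = L NAND L = H
y5 = y4 NAND p = H NAND L = H
y6 = r NAND y5 = H NAND H = L
y7 = y6 NAND y2 = L NAND L = H
y8 = y7 NAND y3 = H NAND L = H

y2 = L, y5 = H, y6 = L, y8 = H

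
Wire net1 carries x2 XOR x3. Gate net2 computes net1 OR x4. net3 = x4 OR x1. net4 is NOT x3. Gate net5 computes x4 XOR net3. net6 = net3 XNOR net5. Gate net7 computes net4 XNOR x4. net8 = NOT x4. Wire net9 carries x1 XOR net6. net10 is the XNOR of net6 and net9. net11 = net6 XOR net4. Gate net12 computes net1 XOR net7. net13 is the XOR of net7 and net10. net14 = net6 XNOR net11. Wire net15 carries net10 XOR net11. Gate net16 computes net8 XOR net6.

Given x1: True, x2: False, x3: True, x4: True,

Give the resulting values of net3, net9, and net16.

net3 = True  net9 = True  net16 = False

net3 = x4 OR x1 = True OR True = True
net5 = x4 XOR net3 = True XOR True = False
net6 = net3 XNOR net5 = True XNOR False = False
net8 = NOT x4 = NOT True = False
net9 = x1 XOR net6 = True XOR False = True
net16 = net8 XOR net6 = False XOR False = False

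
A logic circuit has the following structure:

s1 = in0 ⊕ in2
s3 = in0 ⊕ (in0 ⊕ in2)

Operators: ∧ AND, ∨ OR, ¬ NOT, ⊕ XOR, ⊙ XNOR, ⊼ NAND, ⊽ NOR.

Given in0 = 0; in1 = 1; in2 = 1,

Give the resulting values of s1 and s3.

s1 = 1, s3 = 1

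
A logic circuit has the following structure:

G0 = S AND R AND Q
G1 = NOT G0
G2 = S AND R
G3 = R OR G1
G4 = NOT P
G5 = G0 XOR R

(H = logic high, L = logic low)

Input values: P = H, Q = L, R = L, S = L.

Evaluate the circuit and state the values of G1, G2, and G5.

G1 = H, G2 = L, G5 = L

G0 = S AND R AND Q = L AND L AND L = L
G1 = NOT G0 = NOT L = H
G2 = S AND R = L AND L = L
G5 = G0 XOR R = L XOR L = L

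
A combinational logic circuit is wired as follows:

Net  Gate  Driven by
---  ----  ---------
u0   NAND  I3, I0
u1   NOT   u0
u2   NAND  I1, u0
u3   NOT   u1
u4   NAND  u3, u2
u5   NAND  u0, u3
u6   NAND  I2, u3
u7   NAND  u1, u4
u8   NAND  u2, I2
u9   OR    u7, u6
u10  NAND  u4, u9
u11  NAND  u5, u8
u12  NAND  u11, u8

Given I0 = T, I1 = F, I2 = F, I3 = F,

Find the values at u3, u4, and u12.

u0 = I3 NAND I0 = F NAND T = T
u1 = NOT u0 = NOT T = F
u2 = I1 NAND u0 = F NAND T = T
u3 = NOT u1 = NOT F = T
u4 = u3 NAND u2 = T NAND T = F
u5 = u0 NAND u3 = T NAND T = F
u8 = u2 NAND I2 = T NAND F = T
u11 = u5 NAND u8 = F NAND T = T
u12 = u11 NAND u8 = T NAND T = F

u3 = T; u4 = F; u12 = F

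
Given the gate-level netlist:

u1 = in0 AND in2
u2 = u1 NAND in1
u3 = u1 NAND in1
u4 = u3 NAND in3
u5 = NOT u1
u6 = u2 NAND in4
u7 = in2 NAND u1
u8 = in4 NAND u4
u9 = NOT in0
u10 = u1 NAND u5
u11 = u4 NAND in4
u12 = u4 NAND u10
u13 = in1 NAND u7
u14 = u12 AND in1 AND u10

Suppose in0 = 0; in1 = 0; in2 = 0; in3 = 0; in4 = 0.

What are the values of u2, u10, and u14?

u1 = in0 AND in2 = 0 AND 0 = 0
u2 = u1 NAND in1 = 0 NAND 0 = 1
u3 = u1 NAND in1 = 0 NAND 0 = 1
u4 = u3 NAND in3 = 1 NAND 0 = 1
u5 = NOT u1 = NOT 0 = 1
u10 = u1 NAND u5 = 0 NAND 1 = 1
u12 = u4 NAND u10 = 1 NAND 1 = 0
u14 = u12 AND in1 AND u10 = 0 AND 0 AND 1 = 0

u2 = 1, u10 = 1, u14 = 0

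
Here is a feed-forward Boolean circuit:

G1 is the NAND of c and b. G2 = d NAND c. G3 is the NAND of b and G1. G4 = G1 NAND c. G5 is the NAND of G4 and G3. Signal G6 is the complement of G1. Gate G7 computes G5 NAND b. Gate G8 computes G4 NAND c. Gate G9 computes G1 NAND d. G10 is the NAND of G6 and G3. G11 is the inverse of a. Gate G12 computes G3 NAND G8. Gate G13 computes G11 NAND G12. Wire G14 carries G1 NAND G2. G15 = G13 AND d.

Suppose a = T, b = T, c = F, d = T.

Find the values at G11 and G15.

G1 = c NAND b = F NAND T = T
G3 = b NAND G1 = T NAND T = F
G4 = G1 NAND c = T NAND F = T
G8 = G4 NAND c = T NAND F = T
G11 = NOT a = NOT T = F
G12 = G3 NAND G8 = F NAND T = T
G13 = G11 NAND G12 = F NAND T = T
G15 = G13 AND d = T AND T = T

G11 = F  G15 = T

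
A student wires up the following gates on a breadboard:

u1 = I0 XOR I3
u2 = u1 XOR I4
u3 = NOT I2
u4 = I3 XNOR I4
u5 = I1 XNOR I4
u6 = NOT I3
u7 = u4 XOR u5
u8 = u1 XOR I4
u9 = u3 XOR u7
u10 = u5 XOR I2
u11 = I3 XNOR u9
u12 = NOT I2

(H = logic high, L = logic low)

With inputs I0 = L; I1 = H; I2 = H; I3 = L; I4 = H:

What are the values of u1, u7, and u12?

u1 = I0 XOR I3 = L XOR L = L
u4 = I3 XNOR I4 = L XNOR H = L
u5 = I1 XNOR I4 = H XNOR H = H
u7 = u4 XOR u5 = L XOR H = H
u12 = NOT I2 = NOT H = L

u1 = L; u7 = H; u12 = L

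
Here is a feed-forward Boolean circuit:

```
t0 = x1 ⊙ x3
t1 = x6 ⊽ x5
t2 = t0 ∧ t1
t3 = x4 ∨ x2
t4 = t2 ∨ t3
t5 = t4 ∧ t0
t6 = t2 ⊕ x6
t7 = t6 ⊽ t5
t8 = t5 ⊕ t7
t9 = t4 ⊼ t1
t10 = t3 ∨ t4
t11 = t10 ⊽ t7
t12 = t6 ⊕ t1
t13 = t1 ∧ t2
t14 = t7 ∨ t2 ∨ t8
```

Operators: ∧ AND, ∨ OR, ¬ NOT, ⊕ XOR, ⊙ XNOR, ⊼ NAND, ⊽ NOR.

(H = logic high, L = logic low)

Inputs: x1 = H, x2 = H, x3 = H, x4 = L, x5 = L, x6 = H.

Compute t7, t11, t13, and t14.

t0 = x1 XNOR x3 = H XNOR H = H
t1 = x6 NOR x5 = H NOR L = L
t2 = t0 AND t1 = H AND L = L
t3 = x4 OR x2 = L OR H = H
t4 = t2 OR t3 = L OR H = H
t5 = t4 AND t0 = H AND H = H
t6 = t2 XOR x6 = L XOR H = H
t7 = t6 NOR t5 = H NOR H = L
t8 = t5 XOR t7 = H XOR L = H
t10 = t3 OR t4 = H OR H = H
t11 = t10 NOR t7 = H NOR L = L
t13 = t1 AND t2 = L AND L = L
t14 = t7 OR t2 OR t8 = L OR L OR H = H

t7 = L  t11 = L  t13 = L  t14 = H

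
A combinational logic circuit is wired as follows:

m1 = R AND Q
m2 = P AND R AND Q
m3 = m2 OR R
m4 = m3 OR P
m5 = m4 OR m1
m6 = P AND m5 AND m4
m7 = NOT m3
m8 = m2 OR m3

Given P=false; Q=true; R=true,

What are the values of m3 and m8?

m2 = P AND R AND Q = false AND true AND true = false
m3 = m2 OR R = false OR true = true
m8 = m2 OR m3 = false OR true = true

m3 = true; m8 = true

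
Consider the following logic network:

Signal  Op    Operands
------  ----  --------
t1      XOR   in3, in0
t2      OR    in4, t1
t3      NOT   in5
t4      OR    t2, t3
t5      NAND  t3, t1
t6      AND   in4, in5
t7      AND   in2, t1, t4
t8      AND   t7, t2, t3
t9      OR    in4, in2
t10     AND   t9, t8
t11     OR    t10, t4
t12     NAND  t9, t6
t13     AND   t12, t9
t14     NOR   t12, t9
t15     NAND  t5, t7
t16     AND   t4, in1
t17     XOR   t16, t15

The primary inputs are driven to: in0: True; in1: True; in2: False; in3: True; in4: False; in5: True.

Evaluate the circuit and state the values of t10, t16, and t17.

t1 = in3 XOR in0 = True XOR True = False
t2 = in4 OR t1 = False OR False = False
t3 = NOT in5 = NOT True = False
t4 = t2 OR t3 = False OR False = False
t5 = t3 NAND t1 = False NAND False = True
t7 = in2 AND t1 AND t4 = False AND False AND False = False
t8 = t7 AND t2 AND t3 = False AND False AND False = False
t9 = in4 OR in2 = False OR False = False
t10 = t9 AND t8 = False AND False = False
t15 = t5 NAND t7 = True NAND False = True
t16 = t4 AND in1 = False AND True = False
t17 = t16 XOR t15 = False XOR True = True

t10 = False, t16 = False, t17 = True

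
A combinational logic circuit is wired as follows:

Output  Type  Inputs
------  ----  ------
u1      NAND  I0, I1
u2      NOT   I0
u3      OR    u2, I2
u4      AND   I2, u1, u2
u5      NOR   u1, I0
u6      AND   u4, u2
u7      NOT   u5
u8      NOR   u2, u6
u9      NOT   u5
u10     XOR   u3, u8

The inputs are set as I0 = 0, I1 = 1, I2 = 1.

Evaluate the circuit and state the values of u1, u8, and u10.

u1 = I0 NAND I1 = 0 NAND 1 = 1
u2 = NOT I0 = NOT 0 = 1
u3 = u2 OR I2 = 1 OR 1 = 1
u4 = I2 AND u1 AND u2 = 1 AND 1 AND 1 = 1
u6 = u4 AND u2 = 1 AND 1 = 1
u8 = u2 NOR u6 = 1 NOR 1 = 0
u10 = u3 XOR u8 = 1 XOR 0 = 1

u1 = 1  u8 = 0  u10 = 1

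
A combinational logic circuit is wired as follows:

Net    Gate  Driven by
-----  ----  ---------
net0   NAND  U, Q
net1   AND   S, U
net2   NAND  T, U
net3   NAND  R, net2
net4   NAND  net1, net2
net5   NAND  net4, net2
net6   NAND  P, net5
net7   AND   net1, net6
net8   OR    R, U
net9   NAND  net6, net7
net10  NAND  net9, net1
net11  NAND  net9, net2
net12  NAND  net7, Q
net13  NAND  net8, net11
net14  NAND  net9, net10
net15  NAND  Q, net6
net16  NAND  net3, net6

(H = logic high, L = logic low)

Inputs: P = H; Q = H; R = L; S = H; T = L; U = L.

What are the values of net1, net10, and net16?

net1 = L, net10 = H, net16 = L

net1 = S AND U = H AND L = L
net2 = T NAND U = L NAND L = H
net3 = R NAND net2 = L NAND H = H
net4 = net1 NAND net2 = L NAND H = H
net5 = net4 NAND net2 = H NAND H = L
net6 = P NAND net5 = H NAND L = H
net7 = net1 AND net6 = L AND H = L
net9 = net6 NAND net7 = H NAND L = H
net10 = net9 NAND net1 = H NAND L = H
net16 = net3 NAND net6 = H NAND H = L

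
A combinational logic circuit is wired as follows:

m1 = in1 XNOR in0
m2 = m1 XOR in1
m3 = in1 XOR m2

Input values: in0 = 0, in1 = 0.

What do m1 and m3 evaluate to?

m1 = 1  m3 = 1

m1 = in1 XNOR in0 = 0 XNOR 0 = 1
m2 = m1 XOR in1 = 1 XOR 0 = 1
m3 = in1 XOR m2 = 0 XOR 1 = 1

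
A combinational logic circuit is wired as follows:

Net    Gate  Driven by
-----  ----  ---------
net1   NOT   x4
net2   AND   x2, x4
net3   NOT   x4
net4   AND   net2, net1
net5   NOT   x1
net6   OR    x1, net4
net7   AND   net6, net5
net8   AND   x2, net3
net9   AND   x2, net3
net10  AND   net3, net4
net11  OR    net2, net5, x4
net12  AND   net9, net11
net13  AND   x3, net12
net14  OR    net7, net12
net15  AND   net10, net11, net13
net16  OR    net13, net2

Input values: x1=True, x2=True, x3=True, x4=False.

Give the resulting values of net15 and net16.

net15 = False  net16 = False

net1 = NOT x4 = NOT False = True
net2 = x2 AND x4 = True AND False = False
net3 = NOT x4 = NOT False = True
net4 = net2 AND net1 = False AND True = False
net5 = NOT x1 = NOT True = False
net9 = x2 AND net3 = True AND True = True
net10 = net3 AND net4 = True AND False = False
net11 = net2 OR net5 OR x4 = False OR False OR False = False
net12 = net9 AND net11 = True AND False = False
net13 = x3 AND net12 = True AND False = False
net15 = net10 AND net11 AND net13 = False AND False AND False = False
net16 = net13 OR net2 = False OR False = False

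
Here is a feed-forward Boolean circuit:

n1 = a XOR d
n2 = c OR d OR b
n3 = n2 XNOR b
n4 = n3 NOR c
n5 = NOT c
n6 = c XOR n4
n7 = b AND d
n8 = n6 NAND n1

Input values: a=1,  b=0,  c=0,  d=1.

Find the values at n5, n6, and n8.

n5 = 1; n6 = 1; n8 = 1

n1 = a XOR d = 1 XOR 1 = 0
n2 = c OR d OR b = 0 OR 1 OR 0 = 1
n3 = n2 XNOR b = 1 XNOR 0 = 0
n4 = n3 NOR c = 0 NOR 0 = 1
n5 = NOT c = NOT 0 = 1
n6 = c XOR n4 = 0 XOR 1 = 1
n8 = n6 NAND n1 = 1 NAND 0 = 1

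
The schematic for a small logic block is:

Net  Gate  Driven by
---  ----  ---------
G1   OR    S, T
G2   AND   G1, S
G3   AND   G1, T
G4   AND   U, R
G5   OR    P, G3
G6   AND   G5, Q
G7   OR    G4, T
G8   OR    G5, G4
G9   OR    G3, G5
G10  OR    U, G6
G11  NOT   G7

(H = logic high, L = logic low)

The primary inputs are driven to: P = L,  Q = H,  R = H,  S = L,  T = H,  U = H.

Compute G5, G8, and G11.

G5 = H, G8 = H, G11 = L

G1 = S OR T = L OR H = H
G3 = G1 AND T = H AND H = H
G4 = U AND R = H AND H = H
G5 = P OR G3 = L OR H = H
G7 = G4 OR T = H OR H = H
G8 = G5 OR G4 = H OR H = H
G11 = NOT G7 = NOT H = L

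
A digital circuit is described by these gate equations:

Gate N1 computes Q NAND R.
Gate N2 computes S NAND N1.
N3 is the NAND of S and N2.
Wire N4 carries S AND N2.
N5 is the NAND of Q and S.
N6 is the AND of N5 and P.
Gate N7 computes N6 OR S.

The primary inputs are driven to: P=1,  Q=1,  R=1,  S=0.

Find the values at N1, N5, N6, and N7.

N1 = Q NAND R = 1 NAND 1 = 0
N5 = Q NAND S = 1 NAND 0 = 1
N6 = N5 AND P = 1 AND 1 = 1
N7 = N6 OR S = 1 OR 0 = 1

N1 = 0, N5 = 1, N6 = 1, N7 = 1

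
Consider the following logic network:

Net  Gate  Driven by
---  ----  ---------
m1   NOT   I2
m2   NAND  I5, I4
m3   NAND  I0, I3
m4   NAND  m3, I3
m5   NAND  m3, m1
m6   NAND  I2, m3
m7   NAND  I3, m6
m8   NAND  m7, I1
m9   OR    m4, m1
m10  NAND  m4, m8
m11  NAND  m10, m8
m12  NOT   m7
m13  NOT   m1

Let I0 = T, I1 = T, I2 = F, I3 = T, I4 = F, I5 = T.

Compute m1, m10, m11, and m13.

m1 = T, m10 = F, m11 = T, m13 = F

m1 = NOT I2 = NOT F = T
m3 = I0 NAND I3 = T NAND T = F
m4 = m3 NAND I3 = F NAND T = T
m6 = I2 NAND m3 = F NAND F = T
m7 = I3 NAND m6 = T NAND T = F
m8 = m7 NAND I1 = F NAND T = T
m10 = m4 NAND m8 = T NAND T = F
m11 = m10 NAND m8 = F NAND T = T
m13 = NOT m1 = NOT T = F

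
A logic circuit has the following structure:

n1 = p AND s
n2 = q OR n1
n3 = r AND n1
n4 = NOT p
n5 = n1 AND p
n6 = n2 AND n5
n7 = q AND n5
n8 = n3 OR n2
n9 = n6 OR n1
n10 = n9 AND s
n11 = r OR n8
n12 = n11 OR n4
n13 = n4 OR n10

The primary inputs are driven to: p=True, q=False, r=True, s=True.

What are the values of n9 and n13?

n9 = True; n13 = True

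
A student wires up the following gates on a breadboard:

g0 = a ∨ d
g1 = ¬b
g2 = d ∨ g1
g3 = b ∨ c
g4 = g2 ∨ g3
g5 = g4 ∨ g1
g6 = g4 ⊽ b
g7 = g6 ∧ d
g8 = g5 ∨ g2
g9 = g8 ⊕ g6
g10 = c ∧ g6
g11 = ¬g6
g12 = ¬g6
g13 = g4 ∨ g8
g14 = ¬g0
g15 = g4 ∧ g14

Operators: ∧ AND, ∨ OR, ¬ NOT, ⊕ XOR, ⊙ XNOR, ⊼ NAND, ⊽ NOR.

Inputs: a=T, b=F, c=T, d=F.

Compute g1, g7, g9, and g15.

g1 = T; g7 = F; g9 = T; g15 = F

g0 = a OR d = T OR F = T
g1 = NOT b = NOT F = T
g2 = d OR g1 = F OR T = T
g3 = b OR c = F OR T = T
g4 = g2 OR g3 = T OR T = T
g5 = g4 OR g1 = T OR T = T
g6 = g4 NOR b = T NOR F = F
g7 = g6 AND d = F AND F = F
g8 = g5 OR g2 = T OR T = T
g9 = g8 XOR g6 = T XOR F = T
g14 = NOT g0 = NOT T = F
g15 = g4 AND g14 = T AND F = F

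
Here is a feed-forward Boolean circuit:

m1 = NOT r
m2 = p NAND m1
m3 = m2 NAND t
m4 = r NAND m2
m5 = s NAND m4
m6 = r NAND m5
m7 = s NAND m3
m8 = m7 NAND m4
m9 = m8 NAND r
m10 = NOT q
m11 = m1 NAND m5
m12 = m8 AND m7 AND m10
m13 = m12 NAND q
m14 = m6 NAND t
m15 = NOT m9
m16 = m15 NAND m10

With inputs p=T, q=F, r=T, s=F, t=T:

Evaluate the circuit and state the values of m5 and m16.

m1 = NOT r = NOT T = F
m2 = p NAND m1 = T NAND F = T
m3 = m2 NAND t = T NAND T = F
m4 = r NAND m2 = T NAND T = F
m5 = s NAND m4 = F NAND F = T
m7 = s NAND m3 = F NAND F = T
m8 = m7 NAND m4 = T NAND F = T
m9 = m8 NAND r = T NAND T = F
m10 = NOT q = NOT F = T
m15 = NOT m9 = NOT F = T
m16 = m15 NAND m10 = T NAND T = F

m5 = T  m16 = F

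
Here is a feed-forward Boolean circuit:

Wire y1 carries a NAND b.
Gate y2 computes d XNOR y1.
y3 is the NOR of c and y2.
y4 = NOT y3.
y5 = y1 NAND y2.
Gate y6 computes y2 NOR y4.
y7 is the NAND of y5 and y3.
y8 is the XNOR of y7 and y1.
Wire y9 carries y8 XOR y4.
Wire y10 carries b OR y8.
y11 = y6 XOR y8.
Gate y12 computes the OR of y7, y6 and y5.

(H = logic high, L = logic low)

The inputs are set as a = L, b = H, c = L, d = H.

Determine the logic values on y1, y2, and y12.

y1 = a NAND b = L NAND H = H
y2 = d XNOR y1 = H XNOR H = H
y3 = c NOR y2 = L NOR H = L
y4 = NOT y3 = NOT L = H
y5 = y1 NAND y2 = H NAND H = L
y6 = y2 NOR y4 = H NOR H = L
y7 = y5 NAND y3 = L NAND L = H
y12 = y7 OR y6 OR y5 = H OR L OR L = H

y1 = H, y2 = H, y12 = H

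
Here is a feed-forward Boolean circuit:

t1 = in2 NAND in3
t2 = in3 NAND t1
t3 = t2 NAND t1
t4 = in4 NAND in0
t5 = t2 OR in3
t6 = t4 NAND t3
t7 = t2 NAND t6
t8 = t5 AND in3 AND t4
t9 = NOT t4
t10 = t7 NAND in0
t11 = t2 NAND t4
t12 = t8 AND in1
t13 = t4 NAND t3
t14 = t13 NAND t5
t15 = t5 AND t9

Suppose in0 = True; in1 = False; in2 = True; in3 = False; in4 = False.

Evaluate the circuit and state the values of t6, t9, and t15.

t6 = True; t9 = False; t15 = False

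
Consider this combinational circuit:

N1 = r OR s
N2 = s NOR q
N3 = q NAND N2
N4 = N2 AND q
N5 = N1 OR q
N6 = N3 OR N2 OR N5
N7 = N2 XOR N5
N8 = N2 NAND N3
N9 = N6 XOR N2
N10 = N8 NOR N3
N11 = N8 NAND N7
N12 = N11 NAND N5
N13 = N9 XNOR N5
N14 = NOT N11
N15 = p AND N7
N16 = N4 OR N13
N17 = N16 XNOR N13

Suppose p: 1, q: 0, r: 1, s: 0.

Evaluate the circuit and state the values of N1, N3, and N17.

N1 = 1, N3 = 1, N17 = 1

N1 = r OR s = 1 OR 0 = 1
N2 = s NOR q = 0 NOR 0 = 1
N3 = q NAND N2 = 0 NAND 1 = 1
N4 = N2 AND q = 1 AND 0 = 0
N5 = N1 OR q = 1 OR 0 = 1
N6 = N3 OR N2 OR N5 = 1 OR 1 OR 1 = 1
N9 = N6 XOR N2 = 1 XOR 1 = 0
N13 = N9 XNOR N5 = 0 XNOR 1 = 0
N16 = N4 OR N13 = 0 OR 0 = 0
N17 = N16 XNOR N13 = 0 XNOR 0 = 1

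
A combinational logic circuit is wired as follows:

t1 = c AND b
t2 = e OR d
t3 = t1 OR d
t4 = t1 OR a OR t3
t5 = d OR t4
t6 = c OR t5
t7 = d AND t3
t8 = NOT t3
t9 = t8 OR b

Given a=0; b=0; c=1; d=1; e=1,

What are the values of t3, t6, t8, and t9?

t3 = 1, t6 = 1, t8 = 0, t9 = 0

t1 = c AND b = 1 AND 0 = 0
t3 = t1 OR d = 0 OR 1 = 1
t4 = t1 OR a OR t3 = 0 OR 0 OR 1 = 1
t5 = d OR t4 = 1 OR 1 = 1
t6 = c OR t5 = 1 OR 1 = 1
t8 = NOT t3 = NOT 1 = 0
t9 = t8 OR b = 0 OR 0 = 0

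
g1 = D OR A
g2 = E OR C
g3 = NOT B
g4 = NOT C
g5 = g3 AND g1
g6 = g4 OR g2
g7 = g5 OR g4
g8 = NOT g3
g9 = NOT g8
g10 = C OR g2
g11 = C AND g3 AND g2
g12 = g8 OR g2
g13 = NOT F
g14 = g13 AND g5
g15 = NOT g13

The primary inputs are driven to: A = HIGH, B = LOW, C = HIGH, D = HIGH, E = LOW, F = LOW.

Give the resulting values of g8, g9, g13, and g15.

g8 = LOW  g9 = HIGH  g13 = HIGH  g15 = LOW

g3 = NOT B = NOT LOW = HIGH
g8 = NOT g3 = NOT HIGH = LOW
g9 = NOT g8 = NOT LOW = HIGH
g13 = NOT F = NOT LOW = HIGH
g15 = NOT g13 = NOT HIGH = LOW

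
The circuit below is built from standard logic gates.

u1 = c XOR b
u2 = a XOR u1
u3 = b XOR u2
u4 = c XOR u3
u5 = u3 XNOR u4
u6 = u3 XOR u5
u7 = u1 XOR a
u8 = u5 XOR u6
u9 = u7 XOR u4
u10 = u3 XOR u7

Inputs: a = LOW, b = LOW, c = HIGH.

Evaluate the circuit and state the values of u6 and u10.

u6 = HIGH, u10 = LOW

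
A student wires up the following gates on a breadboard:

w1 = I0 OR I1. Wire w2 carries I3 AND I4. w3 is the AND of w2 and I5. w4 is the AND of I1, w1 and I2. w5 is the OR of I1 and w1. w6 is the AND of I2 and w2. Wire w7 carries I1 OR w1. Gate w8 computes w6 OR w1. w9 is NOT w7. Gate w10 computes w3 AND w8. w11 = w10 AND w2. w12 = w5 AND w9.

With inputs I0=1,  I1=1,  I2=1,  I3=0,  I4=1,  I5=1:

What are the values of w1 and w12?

w1 = I0 OR I1 = 1 OR 1 = 1
w5 = I1 OR w1 = 1 OR 1 = 1
w7 = I1 OR w1 = 1 OR 1 = 1
w9 = NOT w7 = NOT 1 = 0
w12 = w5 AND w9 = 1 AND 0 = 0

w1 = 1, w12 = 0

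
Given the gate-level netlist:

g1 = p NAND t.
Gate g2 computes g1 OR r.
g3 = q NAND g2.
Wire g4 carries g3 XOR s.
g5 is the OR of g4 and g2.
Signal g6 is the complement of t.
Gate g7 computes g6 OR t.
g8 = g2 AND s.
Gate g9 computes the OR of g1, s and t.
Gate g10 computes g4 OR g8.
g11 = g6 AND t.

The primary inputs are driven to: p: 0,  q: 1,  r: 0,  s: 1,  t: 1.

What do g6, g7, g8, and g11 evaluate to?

g6 = 0, g7 = 1, g8 = 1, g11 = 0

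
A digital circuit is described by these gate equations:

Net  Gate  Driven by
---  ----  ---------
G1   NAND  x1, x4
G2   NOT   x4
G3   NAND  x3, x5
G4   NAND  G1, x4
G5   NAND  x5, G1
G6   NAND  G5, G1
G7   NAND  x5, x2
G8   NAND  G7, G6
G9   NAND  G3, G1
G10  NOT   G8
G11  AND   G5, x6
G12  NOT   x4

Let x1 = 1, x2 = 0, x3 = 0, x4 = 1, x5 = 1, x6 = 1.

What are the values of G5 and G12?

G5 = 1  G12 = 0

G1 = x1 NAND x4 = 1 NAND 1 = 0
G5 = x5 NAND G1 = 1 NAND 0 = 1
G12 = NOT x4 = NOT 1 = 0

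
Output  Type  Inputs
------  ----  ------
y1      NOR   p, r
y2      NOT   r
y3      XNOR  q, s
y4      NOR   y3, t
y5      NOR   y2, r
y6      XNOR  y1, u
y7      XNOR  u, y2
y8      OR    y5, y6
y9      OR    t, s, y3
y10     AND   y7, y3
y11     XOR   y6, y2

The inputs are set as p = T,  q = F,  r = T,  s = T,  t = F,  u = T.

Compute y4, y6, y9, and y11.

y4 = T, y6 = F, y9 = T, y11 = F

y1 = p NOR r = T NOR T = F
y2 = NOT r = NOT T = F
y3 = q XNOR s = F XNOR T = F
y4 = y3 NOR t = F NOR F = T
y6 = y1 XNOR u = F XNOR T = F
y9 = t OR s OR y3 = F OR T OR F = T
y11 = y6 XOR y2 = F XOR F = F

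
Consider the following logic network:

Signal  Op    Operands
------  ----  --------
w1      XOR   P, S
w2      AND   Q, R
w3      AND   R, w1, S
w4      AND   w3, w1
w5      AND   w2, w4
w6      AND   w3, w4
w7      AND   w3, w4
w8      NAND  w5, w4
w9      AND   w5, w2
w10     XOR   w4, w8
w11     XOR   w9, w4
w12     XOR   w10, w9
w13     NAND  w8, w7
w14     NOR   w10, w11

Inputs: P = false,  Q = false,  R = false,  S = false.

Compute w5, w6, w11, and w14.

w1 = P XOR S = false XOR false = false
w2 = Q AND R = false AND false = false
w3 = R AND w1 AND S = false AND false AND false = false
w4 = w3 AND w1 = false AND false = false
w5 = w2 AND w4 = false AND false = false
w6 = w3 AND w4 = false AND false = false
w8 = w5 NAND w4 = false NAND false = true
w9 = w5 AND w2 = false AND false = false
w10 = w4 XOR w8 = false XOR true = true
w11 = w9 XOR w4 = false XOR false = false
w14 = w10 NOR w11 = true NOR false = false

w5 = false  w6 = false  w11 = false  w14 = false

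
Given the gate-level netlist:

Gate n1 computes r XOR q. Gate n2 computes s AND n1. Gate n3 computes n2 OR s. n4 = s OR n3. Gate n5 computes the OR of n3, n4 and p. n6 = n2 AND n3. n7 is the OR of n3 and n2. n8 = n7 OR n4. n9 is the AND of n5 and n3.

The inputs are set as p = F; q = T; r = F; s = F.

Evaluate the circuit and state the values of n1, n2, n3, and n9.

n1 = r XOR q = F XOR T = T
n2 = s AND n1 = F AND T = F
n3 = n2 OR s = F OR F = F
n4 = s OR n3 = F OR F = F
n5 = n3 OR n4 OR p = F OR F OR F = F
n9 = n5 AND n3 = F AND F = F

n1 = T, n2 = F, n3 = F, n9 = F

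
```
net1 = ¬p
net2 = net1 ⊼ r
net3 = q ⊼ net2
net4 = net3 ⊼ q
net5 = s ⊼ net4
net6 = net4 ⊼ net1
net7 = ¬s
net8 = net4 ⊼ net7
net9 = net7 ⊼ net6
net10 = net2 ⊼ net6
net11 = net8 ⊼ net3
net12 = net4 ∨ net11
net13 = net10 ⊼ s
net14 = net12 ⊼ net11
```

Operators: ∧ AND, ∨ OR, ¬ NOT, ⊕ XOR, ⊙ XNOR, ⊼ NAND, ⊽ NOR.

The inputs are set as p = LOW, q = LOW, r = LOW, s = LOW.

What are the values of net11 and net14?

net11 = HIGH; net14 = LOW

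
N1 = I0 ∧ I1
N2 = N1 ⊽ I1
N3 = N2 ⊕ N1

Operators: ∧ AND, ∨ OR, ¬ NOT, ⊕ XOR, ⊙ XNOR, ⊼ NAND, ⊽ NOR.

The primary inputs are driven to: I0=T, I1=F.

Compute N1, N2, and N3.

N1 = F, N2 = T, N3 = T

N1 = I0 AND I1 = T AND F = F
N2 = N1 NOR I1 = F NOR F = T
N3 = N2 XOR N1 = T XOR F = T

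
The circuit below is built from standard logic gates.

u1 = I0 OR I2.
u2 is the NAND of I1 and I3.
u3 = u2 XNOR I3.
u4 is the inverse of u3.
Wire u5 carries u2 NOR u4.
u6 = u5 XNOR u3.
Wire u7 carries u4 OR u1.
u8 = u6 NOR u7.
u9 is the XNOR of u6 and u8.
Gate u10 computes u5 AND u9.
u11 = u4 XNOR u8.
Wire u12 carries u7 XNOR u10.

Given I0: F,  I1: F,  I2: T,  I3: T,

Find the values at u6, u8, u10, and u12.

u1 = I0 OR I2 = F OR T = T
u2 = I1 NAND I3 = F NAND T = T
u3 = u2 XNOR I3 = T XNOR T = T
u4 = NOT u3 = NOT T = F
u5 = u2 NOR u4 = T NOR F = F
u6 = u5 XNOR u3 = F XNOR T = F
u7 = u4 OR u1 = F OR T = T
u8 = u6 NOR u7 = F NOR T = F
u9 = u6 XNOR u8 = F XNOR F = T
u10 = u5 AND u9 = F AND T = F
u12 = u7 XNOR u10 = T XNOR F = F

u6 = F, u8 = F, u10 = F, u12 = F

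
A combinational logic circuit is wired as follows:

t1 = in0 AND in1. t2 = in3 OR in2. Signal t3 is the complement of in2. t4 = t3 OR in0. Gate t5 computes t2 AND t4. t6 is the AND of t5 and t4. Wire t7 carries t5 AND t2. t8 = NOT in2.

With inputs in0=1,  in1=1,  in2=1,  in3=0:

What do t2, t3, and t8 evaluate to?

t2 = in3 OR in2 = 0 OR 1 = 1
t3 = NOT in2 = NOT 1 = 0
t8 = NOT in2 = NOT 1 = 0

t2 = 1, t3 = 0, t8 = 0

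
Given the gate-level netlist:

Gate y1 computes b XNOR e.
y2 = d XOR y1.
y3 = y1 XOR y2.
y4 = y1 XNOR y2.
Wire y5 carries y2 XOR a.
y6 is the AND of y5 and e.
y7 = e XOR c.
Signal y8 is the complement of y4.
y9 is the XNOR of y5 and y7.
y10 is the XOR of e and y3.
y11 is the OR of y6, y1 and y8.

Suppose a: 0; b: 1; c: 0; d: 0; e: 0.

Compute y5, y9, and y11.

y1 = b XNOR e = 1 XNOR 0 = 0
y2 = d XOR y1 = 0 XOR 0 = 0
y4 = y1 XNOR y2 = 0 XNOR 0 = 1
y5 = y2 XOR a = 0 XOR 0 = 0
y6 = y5 AND e = 0 AND 0 = 0
y7 = e XOR c = 0 XOR 0 = 0
y8 = NOT y4 = NOT 1 = 0
y9 = y5 XNOR y7 = 0 XNOR 0 = 1
y11 = y6 OR y1 OR y8 = 0 OR 0 OR 0 = 0

y5 = 0  y9 = 1  y11 = 0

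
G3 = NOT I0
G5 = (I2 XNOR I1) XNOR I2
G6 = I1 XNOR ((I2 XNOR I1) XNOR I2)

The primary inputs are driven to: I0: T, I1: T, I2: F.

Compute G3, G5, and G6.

G3 = F, G5 = T, G6 = T

G3 = NOT T = F
G5 = (F XNOR T) XNOR F = T
G6 = T XNOR ((F XNOR T) XNOR F) = T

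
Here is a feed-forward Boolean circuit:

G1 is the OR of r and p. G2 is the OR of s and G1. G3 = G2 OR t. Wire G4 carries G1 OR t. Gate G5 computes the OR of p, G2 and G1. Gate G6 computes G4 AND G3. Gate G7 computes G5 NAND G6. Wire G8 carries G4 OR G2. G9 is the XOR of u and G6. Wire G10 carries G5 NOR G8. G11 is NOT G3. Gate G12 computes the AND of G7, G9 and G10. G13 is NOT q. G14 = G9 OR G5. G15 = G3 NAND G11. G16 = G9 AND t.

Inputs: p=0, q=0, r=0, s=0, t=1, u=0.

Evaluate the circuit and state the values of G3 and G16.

G1 = r OR p = 0 OR 0 = 0
G2 = s OR G1 = 0 OR 0 = 0
G3 = G2 OR t = 0 OR 1 = 1
G4 = G1 OR t = 0 OR 1 = 1
G6 = G4 AND G3 = 1 AND 1 = 1
G9 = u XOR G6 = 0 XOR 1 = 1
G16 = G9 AND t = 1 AND 1 = 1

G3 = 1; G16 = 1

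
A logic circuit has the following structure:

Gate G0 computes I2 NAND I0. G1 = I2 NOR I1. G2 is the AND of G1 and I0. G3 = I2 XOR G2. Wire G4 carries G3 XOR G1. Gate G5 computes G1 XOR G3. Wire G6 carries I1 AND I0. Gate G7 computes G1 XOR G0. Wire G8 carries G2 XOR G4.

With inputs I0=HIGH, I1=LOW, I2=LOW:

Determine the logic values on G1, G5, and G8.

G1 = HIGH; G5 = LOW; G8 = HIGH

G1 = I2 NOR I1 = LOW NOR LOW = HIGH
G2 = G1 AND I0 = HIGH AND HIGH = HIGH
G3 = I2 XOR G2 = LOW XOR HIGH = HIGH
G4 = G3 XOR G1 = HIGH XOR HIGH = LOW
G5 = G1 XOR G3 = HIGH XOR HIGH = LOW
G8 = G2 XOR G4 = HIGH XOR LOW = HIGH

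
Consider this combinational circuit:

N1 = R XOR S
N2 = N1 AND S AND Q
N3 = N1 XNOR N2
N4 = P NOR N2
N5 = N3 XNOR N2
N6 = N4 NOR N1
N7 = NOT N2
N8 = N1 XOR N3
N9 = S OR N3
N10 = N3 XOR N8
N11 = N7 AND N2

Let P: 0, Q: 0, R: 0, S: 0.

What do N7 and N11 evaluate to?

N1 = R XOR S = 0 XOR 0 = 0
N2 = N1 AND S AND Q = 0 AND 0 AND 0 = 0
N7 = NOT N2 = NOT 0 = 1
N11 = N7 AND N2 = 1 AND 0 = 0

N7 = 1  N11 = 0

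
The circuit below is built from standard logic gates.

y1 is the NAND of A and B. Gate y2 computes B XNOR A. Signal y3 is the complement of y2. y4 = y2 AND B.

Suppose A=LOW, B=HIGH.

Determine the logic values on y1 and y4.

y1 = HIGH; y4 = LOW

y1 = A NAND B = LOW NAND HIGH = HIGH
y2 = B XNOR A = HIGH XNOR LOW = LOW
y4 = y2 AND B = LOW AND HIGH = LOW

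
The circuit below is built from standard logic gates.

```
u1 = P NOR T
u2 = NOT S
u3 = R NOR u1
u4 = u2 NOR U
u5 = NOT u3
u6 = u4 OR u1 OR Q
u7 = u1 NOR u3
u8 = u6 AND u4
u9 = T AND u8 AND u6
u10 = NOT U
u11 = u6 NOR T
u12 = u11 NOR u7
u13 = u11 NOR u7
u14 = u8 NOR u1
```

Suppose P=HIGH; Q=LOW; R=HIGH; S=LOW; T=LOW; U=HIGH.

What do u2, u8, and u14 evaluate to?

u2 = HIGH; u8 = LOW; u14 = HIGH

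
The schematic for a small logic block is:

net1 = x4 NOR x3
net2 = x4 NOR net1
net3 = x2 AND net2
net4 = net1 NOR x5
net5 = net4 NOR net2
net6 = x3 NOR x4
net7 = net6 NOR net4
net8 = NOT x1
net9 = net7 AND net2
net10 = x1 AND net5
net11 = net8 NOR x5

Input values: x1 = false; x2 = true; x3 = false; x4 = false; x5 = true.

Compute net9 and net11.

net9 = false; net11 = false

net1 = x4 NOR x3 = false NOR false = true
net2 = x4 NOR net1 = false NOR true = false
net4 = net1 NOR x5 = true NOR true = false
net6 = x3 NOR x4 = false NOR false = true
net7 = net6 NOR net4 = true NOR false = false
net8 = NOT x1 = NOT false = true
net9 = net7 AND net2 = false AND false = false
net11 = net8 NOR x5 = true NOR true = false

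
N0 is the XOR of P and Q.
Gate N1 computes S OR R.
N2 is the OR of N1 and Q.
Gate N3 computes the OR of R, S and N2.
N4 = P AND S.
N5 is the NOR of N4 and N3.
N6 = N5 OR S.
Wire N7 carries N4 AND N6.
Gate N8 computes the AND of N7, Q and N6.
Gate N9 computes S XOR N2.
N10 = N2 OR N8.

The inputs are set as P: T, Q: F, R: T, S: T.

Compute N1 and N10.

N1 = T, N10 = T

N1 = S OR R = T OR T = T
N2 = N1 OR Q = T OR F = T
N3 = R OR S OR N2 = T OR T OR T = T
N4 = P AND S = T AND T = T
N5 = N4 NOR N3 = T NOR T = F
N6 = N5 OR S = F OR T = T
N7 = N4 AND N6 = T AND T = T
N8 = N7 AND Q AND N6 = T AND F AND T = F
N10 = N2 OR N8 = T OR F = T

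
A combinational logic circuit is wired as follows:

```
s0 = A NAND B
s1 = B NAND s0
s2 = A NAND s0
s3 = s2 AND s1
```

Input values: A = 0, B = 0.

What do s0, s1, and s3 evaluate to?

s0 = A NAND B = 0 NAND 0 = 1
s1 = B NAND s0 = 0 NAND 1 = 1
s2 = A NAND s0 = 0 NAND 1 = 1
s3 = s2 AND s1 = 1 AND 1 = 1

s0 = 1, s1 = 1, s3 = 1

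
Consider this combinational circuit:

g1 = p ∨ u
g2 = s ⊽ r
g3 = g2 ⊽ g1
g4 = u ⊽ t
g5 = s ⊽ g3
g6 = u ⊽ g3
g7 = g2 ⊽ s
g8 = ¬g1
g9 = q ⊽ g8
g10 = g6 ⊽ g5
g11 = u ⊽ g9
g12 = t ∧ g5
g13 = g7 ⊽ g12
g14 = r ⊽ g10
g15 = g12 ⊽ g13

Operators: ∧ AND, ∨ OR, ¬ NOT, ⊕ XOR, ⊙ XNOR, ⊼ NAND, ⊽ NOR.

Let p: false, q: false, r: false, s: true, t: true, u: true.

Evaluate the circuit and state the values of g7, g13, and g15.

g7 = false  g13 = true  g15 = false

g1 = p OR u = false OR true = true
g2 = s NOR r = true NOR false = false
g3 = g2 NOR g1 = false NOR true = false
g5 = s NOR g3 = true NOR false = false
g7 = g2 NOR s = false NOR true = false
g12 = t AND g5 = true AND false = false
g13 = g7 NOR g12 = false NOR false = true
g15 = g12 NOR g13 = false NOR true = false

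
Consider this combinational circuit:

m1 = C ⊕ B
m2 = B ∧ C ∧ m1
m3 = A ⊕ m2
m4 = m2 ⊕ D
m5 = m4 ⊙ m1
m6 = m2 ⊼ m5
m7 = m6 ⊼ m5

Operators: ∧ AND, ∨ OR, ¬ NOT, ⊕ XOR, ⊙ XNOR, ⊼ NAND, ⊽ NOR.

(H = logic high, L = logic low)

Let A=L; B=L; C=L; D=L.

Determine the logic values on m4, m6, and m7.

m4 = L  m6 = H  m7 = L

m1 = C XOR B = L XOR L = L
m2 = B AND C AND m1 = L AND L AND L = L
m4 = m2 XOR D = L XOR L = L
m5 = m4 XNOR m1 = L XNOR L = H
m6 = m2 NAND m5 = L NAND H = H
m7 = m6 NAND m5 = H NAND H = L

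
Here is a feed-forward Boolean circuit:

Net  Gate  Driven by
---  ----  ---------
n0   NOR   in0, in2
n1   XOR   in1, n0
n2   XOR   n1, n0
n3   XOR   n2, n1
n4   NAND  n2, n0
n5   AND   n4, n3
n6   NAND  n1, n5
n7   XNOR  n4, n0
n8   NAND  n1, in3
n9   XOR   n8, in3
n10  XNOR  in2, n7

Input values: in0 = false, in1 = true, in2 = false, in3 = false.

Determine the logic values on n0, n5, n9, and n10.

n0 = in0 NOR in2 = false NOR false = true
n1 = in1 XOR n0 = true XOR true = false
n2 = n1 XOR n0 = false XOR true = true
n3 = n2 XOR n1 = true XOR false = true
n4 = n2 NAND n0 = true NAND true = false
n5 = n4 AND n3 = false AND true = false
n7 = n4 XNOR n0 = false XNOR true = false
n8 = n1 NAND in3 = false NAND false = true
n9 = n8 XOR in3 = true XOR false = true
n10 = in2 XNOR n7 = false XNOR false = true

n0 = true; n5 = false; n9 = true; n10 = true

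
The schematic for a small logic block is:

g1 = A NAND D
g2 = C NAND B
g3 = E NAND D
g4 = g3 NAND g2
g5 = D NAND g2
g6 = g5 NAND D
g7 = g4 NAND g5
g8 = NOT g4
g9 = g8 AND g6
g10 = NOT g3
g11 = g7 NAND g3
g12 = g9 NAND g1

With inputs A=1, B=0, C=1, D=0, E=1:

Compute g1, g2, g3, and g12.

g1 = A NAND D = 1 NAND 0 = 1
g2 = C NAND B = 1 NAND 0 = 1
g3 = E NAND D = 1 NAND 0 = 1
g4 = g3 NAND g2 = 1 NAND 1 = 0
g5 = D NAND g2 = 0 NAND 1 = 1
g6 = g5 NAND D = 1 NAND 0 = 1
g8 = NOT g4 = NOT 0 = 1
g9 = g8 AND g6 = 1 AND 1 = 1
g12 = g9 NAND g1 = 1 NAND 1 = 0

g1 = 1, g2 = 1, g3 = 1, g12 = 0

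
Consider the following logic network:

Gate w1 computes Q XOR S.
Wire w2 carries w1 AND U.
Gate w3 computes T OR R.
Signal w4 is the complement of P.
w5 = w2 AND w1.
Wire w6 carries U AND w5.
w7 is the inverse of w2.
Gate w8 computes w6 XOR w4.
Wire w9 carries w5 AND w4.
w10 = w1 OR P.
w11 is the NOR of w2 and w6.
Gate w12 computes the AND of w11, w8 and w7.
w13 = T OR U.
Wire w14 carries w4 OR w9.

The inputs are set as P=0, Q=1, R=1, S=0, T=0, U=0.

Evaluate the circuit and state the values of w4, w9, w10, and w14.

w4 = 1  w9 = 0  w10 = 1  w14 = 1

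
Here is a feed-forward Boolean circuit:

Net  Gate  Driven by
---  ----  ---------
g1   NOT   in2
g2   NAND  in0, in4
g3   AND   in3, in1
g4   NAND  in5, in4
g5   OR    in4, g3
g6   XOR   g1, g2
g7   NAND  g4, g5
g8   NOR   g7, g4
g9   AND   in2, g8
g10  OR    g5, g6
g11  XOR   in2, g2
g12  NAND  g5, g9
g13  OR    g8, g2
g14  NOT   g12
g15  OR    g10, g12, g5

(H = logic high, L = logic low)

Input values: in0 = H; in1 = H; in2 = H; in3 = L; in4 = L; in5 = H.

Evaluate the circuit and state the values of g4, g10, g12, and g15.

g4 = H, g10 = H, g12 = H, g15 = H

g1 = NOT in2 = NOT H = L
g2 = in0 NAND in4 = H NAND L = H
g3 = in3 AND in1 = L AND H = L
g4 = in5 NAND in4 = H NAND L = H
g5 = in4 OR g3 = L OR L = L
g6 = g1 XOR g2 = L XOR H = H
g7 = g4 NAND g5 = H NAND L = H
g8 = g7 NOR g4 = H NOR H = L
g9 = in2 AND g8 = H AND L = L
g10 = g5 OR g6 = L OR H = H
g12 = g5 NAND g9 = L NAND L = H
g15 = g10 OR g12 OR g5 = H OR H OR L = H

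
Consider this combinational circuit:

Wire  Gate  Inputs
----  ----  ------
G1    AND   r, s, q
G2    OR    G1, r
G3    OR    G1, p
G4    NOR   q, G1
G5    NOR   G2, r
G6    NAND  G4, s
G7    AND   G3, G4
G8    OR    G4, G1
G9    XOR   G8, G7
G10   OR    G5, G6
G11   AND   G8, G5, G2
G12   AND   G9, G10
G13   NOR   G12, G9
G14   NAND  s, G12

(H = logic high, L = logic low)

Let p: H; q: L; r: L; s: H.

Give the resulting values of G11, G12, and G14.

G1 = r AND s AND q = L AND H AND L = L
G2 = G1 OR r = L OR L = L
G3 = G1 OR p = L OR H = H
G4 = q NOR G1 = L NOR L = H
G5 = G2 NOR r = L NOR L = H
G6 = G4 NAND s = H NAND H = L
G7 = G3 AND G4 = H AND H = H
G8 = G4 OR G1 = H OR L = H
G9 = G8 XOR G7 = H XOR H = L
G10 = G5 OR G6 = H OR L = H
G11 = G8 AND G5 AND G2 = H AND H AND L = L
G12 = G9 AND G10 = L AND H = L
G14 = s NAND G12 = H NAND L = H

G11 = L, G12 = L, G14 = H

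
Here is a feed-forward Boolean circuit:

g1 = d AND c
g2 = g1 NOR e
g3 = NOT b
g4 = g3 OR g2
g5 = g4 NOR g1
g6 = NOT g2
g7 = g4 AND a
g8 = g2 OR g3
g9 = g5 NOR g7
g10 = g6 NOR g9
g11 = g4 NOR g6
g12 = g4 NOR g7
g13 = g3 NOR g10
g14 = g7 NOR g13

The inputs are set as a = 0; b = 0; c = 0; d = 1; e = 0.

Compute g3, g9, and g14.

g1 = d AND c = 1 AND 0 = 0
g2 = g1 NOR e = 0 NOR 0 = 1
g3 = NOT b = NOT 0 = 1
g4 = g3 OR g2 = 1 OR 1 = 1
g5 = g4 NOR g1 = 1 NOR 0 = 0
g6 = NOT g2 = NOT 1 = 0
g7 = g4 AND a = 1 AND 0 = 0
g9 = g5 NOR g7 = 0 NOR 0 = 1
g10 = g6 NOR g9 = 0 NOR 1 = 0
g13 = g3 NOR g10 = 1 NOR 0 = 0
g14 = g7 NOR g13 = 0 NOR 0 = 1

g3 = 1; g9 = 1; g14 = 1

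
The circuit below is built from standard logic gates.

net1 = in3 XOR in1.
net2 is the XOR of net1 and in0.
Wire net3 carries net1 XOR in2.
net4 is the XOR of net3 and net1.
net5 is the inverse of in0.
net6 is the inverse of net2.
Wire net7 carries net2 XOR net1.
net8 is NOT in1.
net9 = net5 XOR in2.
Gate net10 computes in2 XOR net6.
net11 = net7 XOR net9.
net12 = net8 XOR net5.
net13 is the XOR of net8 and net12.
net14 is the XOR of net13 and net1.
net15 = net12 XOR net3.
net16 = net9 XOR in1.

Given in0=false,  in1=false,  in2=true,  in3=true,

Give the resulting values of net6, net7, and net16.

net1 = in3 XOR in1 = true XOR false = true
net2 = net1 XOR in0 = true XOR false = true
net5 = NOT in0 = NOT false = true
net6 = NOT net2 = NOT true = false
net7 = net2 XOR net1 = true XOR true = false
net9 = net5 XOR in2 = true XOR true = false
net16 = net9 XOR in1 = false XOR false = false

net6 = false, net7 = false, net16 = false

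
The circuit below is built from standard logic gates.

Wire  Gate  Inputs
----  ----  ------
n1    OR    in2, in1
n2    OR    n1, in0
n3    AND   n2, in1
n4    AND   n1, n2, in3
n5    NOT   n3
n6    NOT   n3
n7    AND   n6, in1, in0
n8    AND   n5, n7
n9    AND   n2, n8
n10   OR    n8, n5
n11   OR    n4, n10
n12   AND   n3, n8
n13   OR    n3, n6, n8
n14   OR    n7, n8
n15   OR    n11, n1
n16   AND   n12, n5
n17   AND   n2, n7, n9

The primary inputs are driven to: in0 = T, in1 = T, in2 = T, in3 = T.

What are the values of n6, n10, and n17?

n1 = in2 OR in1 = T OR T = T
n2 = n1 OR in0 = T OR T = T
n3 = n2 AND in1 = T AND T = T
n5 = NOT n3 = NOT T = F
n6 = NOT n3 = NOT T = F
n7 = n6 AND in1 AND in0 = F AND T AND T = F
n8 = n5 AND n7 = F AND F = F
n9 = n2 AND n8 = T AND F = F
n10 = n8 OR n5 = F OR F = F
n17 = n2 AND n7 AND n9 = T AND F AND F = F

n6 = F  n10 = F  n17 = F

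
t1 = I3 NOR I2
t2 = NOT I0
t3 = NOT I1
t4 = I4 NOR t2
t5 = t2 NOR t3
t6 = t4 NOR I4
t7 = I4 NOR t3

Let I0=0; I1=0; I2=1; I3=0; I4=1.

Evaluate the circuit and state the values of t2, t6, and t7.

t2 = 1; t6 = 0; t7 = 0

t2 = NOT I0 = NOT 0 = 1
t3 = NOT I1 = NOT 0 = 1
t4 = I4 NOR t2 = 1 NOR 1 = 0
t6 = t4 NOR I4 = 0 NOR 1 = 0
t7 = I4 NOR t3 = 1 NOR 1 = 0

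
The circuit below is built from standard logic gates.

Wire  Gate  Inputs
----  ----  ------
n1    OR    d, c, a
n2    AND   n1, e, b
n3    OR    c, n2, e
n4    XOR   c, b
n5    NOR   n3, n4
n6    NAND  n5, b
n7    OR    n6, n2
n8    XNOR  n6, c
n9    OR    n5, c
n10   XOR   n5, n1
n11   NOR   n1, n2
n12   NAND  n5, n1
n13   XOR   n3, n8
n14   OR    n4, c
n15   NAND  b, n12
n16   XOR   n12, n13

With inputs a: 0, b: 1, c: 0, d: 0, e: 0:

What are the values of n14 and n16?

n1 = d OR c OR a = 0 OR 0 OR 0 = 0
n2 = n1 AND e AND b = 0 AND 0 AND 1 = 0
n3 = c OR n2 OR e = 0 OR 0 OR 0 = 0
n4 = c XOR b = 0 XOR 1 = 1
n5 = n3 NOR n4 = 0 NOR 1 = 0
n6 = n5 NAND b = 0 NAND 1 = 1
n8 = n6 XNOR c = 1 XNOR 0 = 0
n12 = n5 NAND n1 = 0 NAND 0 = 1
n13 = n3 XOR n8 = 0 XOR 0 = 0
n14 = n4 OR c = 1 OR 0 = 1
n16 = n12 XOR n13 = 1 XOR 0 = 1

n14 = 1; n16 = 1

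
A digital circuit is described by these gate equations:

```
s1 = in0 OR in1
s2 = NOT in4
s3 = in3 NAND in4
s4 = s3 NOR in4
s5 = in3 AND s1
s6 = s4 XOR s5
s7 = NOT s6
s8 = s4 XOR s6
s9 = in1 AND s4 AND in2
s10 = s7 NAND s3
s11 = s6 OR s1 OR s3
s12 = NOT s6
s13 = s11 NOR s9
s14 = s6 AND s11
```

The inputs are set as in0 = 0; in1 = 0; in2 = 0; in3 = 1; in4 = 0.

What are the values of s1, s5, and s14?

s1 = in0 OR in1 = 0 OR 0 = 0
s3 = in3 NAND in4 = 1 NAND 0 = 1
s4 = s3 NOR in4 = 1 NOR 0 = 0
s5 = in3 AND s1 = 1 AND 0 = 0
s6 = s4 XOR s5 = 0 XOR 0 = 0
s11 = s6 OR s1 OR s3 = 0 OR 0 OR 1 = 1
s14 = s6 AND s11 = 0 AND 1 = 0

s1 = 0; s5 = 0; s14 = 0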